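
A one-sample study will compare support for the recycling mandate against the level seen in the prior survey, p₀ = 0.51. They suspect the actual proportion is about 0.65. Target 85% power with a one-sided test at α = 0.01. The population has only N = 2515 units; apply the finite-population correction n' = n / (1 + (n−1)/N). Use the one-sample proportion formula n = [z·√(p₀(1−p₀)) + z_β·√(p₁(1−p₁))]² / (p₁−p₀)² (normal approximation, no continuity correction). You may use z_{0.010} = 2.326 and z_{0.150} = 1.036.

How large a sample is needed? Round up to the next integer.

n = [z_α·√(p₀q₀) + z_β·√(p₁q₁)]² / (p₁ − p₀)²
  = [2.326·√(0.51·0.49) + 1.036·√(0.65·0.35)]² / (0.14)²
  = [2.326·0.4999 + 1.036·0.4770]² / 0.0196
  = [1.6569]² / 0.0196
  = 140.07
Finite-population correction (N = 2515): 140.07 / (1 + (140.07 − 1)/2515) = 132.73.
Round up → n = 133.

n = 133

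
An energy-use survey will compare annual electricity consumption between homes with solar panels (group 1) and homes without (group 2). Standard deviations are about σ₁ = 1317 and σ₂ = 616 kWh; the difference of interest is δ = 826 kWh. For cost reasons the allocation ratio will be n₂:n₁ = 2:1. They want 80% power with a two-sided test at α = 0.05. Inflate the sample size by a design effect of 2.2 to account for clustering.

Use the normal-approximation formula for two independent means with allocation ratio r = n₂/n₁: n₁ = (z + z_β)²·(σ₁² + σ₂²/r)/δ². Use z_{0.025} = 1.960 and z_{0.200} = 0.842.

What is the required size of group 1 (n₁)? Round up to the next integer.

n₁ = 49

n₁ = (z_{α/2} + z_β)² · (σ₁² + σ₂²/r) / δ²
   = (1.960 + 0.842)² · (1317² + 616²/2) / 826²
   = 7.8512 · (1734489 + 189728) / 682276
   = 7.8512 · 1924217 / 682276
   = 22.14
Design effect: 2.2 × 22.14 = 48.71.
Round up → n₁ = 49; n₂ = r·n₁ = 2 × 49 = 98.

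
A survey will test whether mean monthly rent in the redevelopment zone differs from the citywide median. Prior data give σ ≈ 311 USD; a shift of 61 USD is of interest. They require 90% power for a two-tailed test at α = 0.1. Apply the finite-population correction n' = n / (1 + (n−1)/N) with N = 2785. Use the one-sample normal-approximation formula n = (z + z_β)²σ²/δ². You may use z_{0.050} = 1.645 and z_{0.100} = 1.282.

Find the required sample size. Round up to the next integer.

n = 207

n = (z_{α/2} + z_β)² · σ² / δ²
  = (1.645 + 1.282)² · 311² / 61²
  = 8.5673 · 96721 / 3721
  = 222.69
Finite-population correction (N = 2785): 222.69 / (1 + (222.69 − 1)/2785) = 206.27.
Round up → n = 207.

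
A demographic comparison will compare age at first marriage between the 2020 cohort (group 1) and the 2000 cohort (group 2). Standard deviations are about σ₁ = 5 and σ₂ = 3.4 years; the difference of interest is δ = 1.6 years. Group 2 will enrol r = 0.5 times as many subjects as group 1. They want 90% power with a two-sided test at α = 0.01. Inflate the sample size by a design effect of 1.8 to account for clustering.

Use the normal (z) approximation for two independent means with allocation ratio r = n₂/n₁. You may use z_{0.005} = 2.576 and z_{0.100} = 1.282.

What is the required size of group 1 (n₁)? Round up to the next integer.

n₁ = 504

n₁ = (z_{α/2} + z_β)² · (σ₁² + σ₂²/r) / δ²
   = (2.576 + 1.282)² · (5² + 3.4²/0.5) / 1.6²
   = 14.8842 · (25 + 23.12) / 2.56
   = 14.8842 · 48.12 / 2.56
   = 279.78
Design effect: 1.8 × 279.78 = 503.60.
Round up → n₁ = 504; n₂ = r·n₁ = 0.5 × 504 = 252.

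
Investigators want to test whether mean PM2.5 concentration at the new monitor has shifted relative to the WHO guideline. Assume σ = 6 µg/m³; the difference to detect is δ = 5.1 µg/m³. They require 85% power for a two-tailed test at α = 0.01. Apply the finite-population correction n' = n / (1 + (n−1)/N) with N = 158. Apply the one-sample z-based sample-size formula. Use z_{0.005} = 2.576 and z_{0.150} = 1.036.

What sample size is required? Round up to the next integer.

n = 17

n = (z_{α/2} + z_β)² · σ² / δ²
  = (2.576 + 1.036)² · 6² / 5.1²
  = 13.0465 · 36 / 26.01
  = 18.06
Finite-population correction (N = 158): 18.06 / (1 + (18.06 − 1)/158) = 16.30.
Round up → n = 17.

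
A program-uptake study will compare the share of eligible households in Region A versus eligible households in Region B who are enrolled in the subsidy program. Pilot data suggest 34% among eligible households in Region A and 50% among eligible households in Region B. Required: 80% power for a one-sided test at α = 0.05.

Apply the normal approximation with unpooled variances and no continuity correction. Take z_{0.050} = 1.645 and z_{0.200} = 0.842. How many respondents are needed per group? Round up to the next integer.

n = (z_α + z_β)² · [p₁(1−p₁) + p₂(1−p₂)] / (p₁ − p₂)²
  = (1.645 + 0.842)² · (0.34·0.66 + 0.50·0.50) / (-0.16)²
  = (2.487)² · (0.2244 + 0.2500) / 0.0256
  = 6.1852 · 0.4744 / 0.0256
  = 114.62
Round up → n = 115 per group.

n = 115 per group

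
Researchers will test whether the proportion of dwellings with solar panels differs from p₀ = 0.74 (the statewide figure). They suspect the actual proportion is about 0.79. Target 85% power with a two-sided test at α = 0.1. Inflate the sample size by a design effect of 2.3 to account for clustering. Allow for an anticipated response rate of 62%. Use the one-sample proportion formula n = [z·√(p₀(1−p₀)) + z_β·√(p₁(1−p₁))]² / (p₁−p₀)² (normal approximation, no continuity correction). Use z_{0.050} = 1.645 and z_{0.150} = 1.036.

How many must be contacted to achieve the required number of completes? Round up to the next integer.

n = [z_{α/2}·√(p₀q₀) + z_β·√(p₁q₁)]² / (p₁ − p₀)²
  = [1.645·√(0.74·0.26) + 1.036·√(0.79·0.21)]² / (0.05)²
  = [1.645·0.4386 + 1.036·0.4073]² / 0.0025
  = [1.1435]² / 0.0025
  = 523.06
Design effect: 2.3 × 523.06 = 1203.04.
Adjust for 62% response: 1203.04 / 0.62 = 1940.38.
Round up → n = 1941.

n = 1941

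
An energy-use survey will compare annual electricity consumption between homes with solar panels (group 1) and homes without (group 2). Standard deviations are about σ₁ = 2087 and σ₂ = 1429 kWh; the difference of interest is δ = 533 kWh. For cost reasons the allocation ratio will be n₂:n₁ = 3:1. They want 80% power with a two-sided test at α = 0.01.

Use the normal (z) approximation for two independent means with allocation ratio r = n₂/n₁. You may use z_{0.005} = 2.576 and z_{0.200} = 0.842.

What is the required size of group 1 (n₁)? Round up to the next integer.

n₁ = (z_{α/2} + z_β)² · (σ₁² + σ₂²/r) / δ²
   = (2.576 + 0.842)² · (2087² + 1429²/3) / 533²
   = 11.6827 · (4355569 + 680680.3) / 284089
   = 11.6827 · 5036249.3 / 284089
   = 207.11
Round up → n₁ = 208; n₂ = r·n₁ = 3 × 208 = 624.

n₁ = 208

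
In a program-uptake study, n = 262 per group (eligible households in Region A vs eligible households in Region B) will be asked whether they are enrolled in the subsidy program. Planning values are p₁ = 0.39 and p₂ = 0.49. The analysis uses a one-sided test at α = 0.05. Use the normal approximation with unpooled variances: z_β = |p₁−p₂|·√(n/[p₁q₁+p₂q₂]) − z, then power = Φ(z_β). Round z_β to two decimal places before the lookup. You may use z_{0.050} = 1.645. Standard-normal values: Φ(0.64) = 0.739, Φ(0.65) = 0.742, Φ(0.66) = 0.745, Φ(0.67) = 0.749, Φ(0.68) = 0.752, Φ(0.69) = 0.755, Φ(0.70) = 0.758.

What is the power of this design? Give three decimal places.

z_β = |p₁−p₂|·√(n/[p₁q₁+p₂q₂]) − z_α
    = 0.10 · √(262/0.4878) − 1.645
    = 0.10 · 23.1755 − 1.645
    = 2.3176 − 1.645 = 0.6726 → 0.67
Power = Φ(0.67) = 0.749.

Power ≈ 0.749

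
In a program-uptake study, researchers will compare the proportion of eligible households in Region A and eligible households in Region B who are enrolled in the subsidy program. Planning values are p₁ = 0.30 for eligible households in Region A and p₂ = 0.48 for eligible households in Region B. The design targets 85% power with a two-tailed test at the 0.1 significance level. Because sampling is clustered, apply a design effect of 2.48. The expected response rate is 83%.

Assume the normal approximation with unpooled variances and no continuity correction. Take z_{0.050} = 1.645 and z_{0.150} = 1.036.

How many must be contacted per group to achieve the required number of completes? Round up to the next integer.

n = 305 per group

n = (z_{α/2} + z_β)² · [p₁(1−p₁) + p₂(1−p₂)] / (p₁ − p₂)²
  = (1.645 + 1.036)² · (0.30·0.70 + 0.48·0.52) / (-0.18)²
  = (2.681)² · (0.2100 + 0.2496) / 0.0324
  = 7.1878 · 0.4596 / 0.0324
  = 101.96
Design effect: 2.48 × 101.96 = 252.86.
Adjust for 83% response: 252.86 / 0.83 = 304.65.
Round up → n = 305 per group.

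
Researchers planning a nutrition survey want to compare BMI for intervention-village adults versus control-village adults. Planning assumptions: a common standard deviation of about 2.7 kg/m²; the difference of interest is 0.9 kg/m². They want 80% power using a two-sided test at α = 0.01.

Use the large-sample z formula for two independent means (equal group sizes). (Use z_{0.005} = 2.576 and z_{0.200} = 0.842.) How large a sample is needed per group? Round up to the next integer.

n = 211 per group

n = (z_{α/2} + z_β)² · (σ₁² + σ₂²) / δ²
  = (2.576 + 0.842)² · (2·2.7² = 14.58) / 0.9²
  = 11.6827 · 14.58 / 0.81
  = 210.29
Round up → n = 211 per group.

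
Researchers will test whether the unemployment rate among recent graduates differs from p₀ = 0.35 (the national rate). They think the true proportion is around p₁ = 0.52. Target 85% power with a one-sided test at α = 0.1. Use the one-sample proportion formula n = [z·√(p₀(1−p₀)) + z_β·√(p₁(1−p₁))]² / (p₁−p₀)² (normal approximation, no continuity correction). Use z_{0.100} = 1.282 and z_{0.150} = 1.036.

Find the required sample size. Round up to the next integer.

n = [z_α·√(p₀q₀) + z_β·√(p₁q₁)]² / (p₁ − p₀)²
  = [1.282·√(0.35·0.65) + 1.036·√(0.52·0.48)]² / (0.17)²
  = [1.282·0.4770 + 1.036·0.4996]² / 0.0289
  = [1.1291]² / 0.0289
  = 44.11
Round up → n = 45.

n = 45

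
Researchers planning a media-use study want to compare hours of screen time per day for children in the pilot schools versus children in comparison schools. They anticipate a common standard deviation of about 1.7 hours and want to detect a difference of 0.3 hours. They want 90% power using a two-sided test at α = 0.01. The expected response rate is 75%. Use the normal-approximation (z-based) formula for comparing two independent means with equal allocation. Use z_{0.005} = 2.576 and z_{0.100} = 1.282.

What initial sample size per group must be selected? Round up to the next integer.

n = 1275 per group

n = (z_{α/2} + z_β)² · (σ₁² + σ₂²) / δ²
  = (2.576 + 1.282)² · (2·1.7² = 5.78) / 0.3²
  = 14.8842 · 5.78 / 0.09
  = 955.89
Adjust for 75% response: 955.89 / 0.75 = 1274.53.
Round up → n = 1275 per group.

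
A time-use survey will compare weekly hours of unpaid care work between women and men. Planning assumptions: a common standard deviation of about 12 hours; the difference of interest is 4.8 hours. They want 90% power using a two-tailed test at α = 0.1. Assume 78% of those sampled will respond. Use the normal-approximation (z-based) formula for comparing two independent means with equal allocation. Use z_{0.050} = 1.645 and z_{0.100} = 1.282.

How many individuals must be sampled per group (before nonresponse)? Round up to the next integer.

n = (z_{α/2} + z_β)² · (σ₁² + σ₂²) / δ²
  = (1.645 + 1.282)² · (2·12² = 288) / 4.8²
  = 8.5673 · 288 / 23.04
  = 107.09
Adjust for 78% response: 107.09 / 0.78 = 137.30.
Round up → n = 138 per group.

n = 138 per group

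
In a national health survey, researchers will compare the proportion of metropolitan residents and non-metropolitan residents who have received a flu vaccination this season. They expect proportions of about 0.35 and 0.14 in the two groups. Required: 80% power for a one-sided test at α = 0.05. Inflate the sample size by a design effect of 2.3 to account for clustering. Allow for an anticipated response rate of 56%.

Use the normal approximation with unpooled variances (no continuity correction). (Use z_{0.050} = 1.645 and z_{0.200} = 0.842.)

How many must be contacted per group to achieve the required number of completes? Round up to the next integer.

n = (z_α + z_β)² · [p₁(1−p₁) + p₂(1−p₂)] / (p₁ − p₂)²
  = (1.645 + 0.842)² · (0.35·0.65 + 0.14·0.86) / (0.21)²
  = (2.487)² · (0.2275 + 0.1204) / 0.0441
  = 6.1852 · 0.3479 / 0.0441
  = 48.79
Design effect: 2.3 × 48.79 = 112.23.
Adjust for 56% response: 112.23 / 0.56 = 200.40.
Round up → n = 201 per group.

n = 201 per group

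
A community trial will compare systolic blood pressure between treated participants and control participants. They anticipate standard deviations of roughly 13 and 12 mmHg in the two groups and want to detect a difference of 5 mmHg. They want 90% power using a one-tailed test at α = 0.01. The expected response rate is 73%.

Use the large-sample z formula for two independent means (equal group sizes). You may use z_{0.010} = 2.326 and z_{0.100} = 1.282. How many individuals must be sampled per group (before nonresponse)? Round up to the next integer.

n = (z_α + z_β)² · (σ₁² + σ₂²) / δ²
  = (2.326 + 1.282)² · (13² + 12² = 313) / 5²
  = 13.0177 · 313 / 25
  = 162.98
Adjust for 73% response: 162.98 / 0.73 = 223.26.
Round up → n = 224 per group.

n = 224 per group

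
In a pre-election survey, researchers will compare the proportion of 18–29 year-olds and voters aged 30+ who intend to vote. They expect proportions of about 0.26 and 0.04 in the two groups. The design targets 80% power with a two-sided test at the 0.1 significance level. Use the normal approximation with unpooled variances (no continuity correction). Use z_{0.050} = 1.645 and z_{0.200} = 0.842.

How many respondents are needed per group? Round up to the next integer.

n = (z_{α/2} + z_β)² · [p₁(1−p₁) + p₂(1−p₂)] / (p₁ − p₂)²
  = (1.645 + 0.842)² · (0.26·0.74 + 0.04·0.96) / (0.22)²
  = (2.487)² · (0.1924 + 0.0384) / 0.0484
  = 6.1852 · 0.2308 / 0.0484
  = 29.49
Round up → n = 30 per group.

n = 30 per group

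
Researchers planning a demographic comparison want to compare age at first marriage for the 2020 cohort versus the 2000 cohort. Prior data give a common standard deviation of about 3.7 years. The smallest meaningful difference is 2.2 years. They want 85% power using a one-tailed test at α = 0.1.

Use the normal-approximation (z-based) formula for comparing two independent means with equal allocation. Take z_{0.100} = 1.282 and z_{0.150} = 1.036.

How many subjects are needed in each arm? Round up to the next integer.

n = (z_α + z_β)² · (σ₁² + σ₂²) / δ²
  = (1.282 + 1.036)² · (2·3.7² = 27.38) / 2.2²
  = 5.3731 · 27.38 / 4.84
  = 30.40
Round up → n = 31 per group.

n = 31 per group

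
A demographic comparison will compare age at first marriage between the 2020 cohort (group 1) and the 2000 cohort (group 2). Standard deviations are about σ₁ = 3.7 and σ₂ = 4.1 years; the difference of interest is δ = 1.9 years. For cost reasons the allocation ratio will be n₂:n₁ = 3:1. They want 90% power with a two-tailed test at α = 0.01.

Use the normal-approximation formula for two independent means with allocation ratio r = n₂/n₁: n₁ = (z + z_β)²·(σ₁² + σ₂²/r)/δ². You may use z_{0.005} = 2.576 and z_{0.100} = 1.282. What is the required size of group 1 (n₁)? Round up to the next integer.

n₁ = 80

n₁ = (z_{α/2} + z_β)² · (σ₁² + σ₂²/r) / δ²
   = (2.576 + 1.282)² · (3.7² + 4.1²/3) / 1.9²
   = 14.8842 · (13.69 + 5.6033) / 3.61
   = 14.8842 · 19.2933 / 3.61
   = 79.55
Round up → n₁ = 80; n₂ = r·n₁ = 3 × 80 = 240.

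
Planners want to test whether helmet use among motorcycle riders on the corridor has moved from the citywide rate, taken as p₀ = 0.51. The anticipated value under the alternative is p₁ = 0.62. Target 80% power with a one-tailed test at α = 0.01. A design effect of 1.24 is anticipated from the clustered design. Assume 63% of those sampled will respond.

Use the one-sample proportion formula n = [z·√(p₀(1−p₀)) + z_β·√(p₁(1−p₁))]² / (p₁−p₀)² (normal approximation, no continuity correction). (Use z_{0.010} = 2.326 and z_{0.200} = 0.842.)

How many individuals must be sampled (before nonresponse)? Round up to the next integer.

n = [z_α·√(p₀q₀) + z_β·√(p₁q₁)]² / (p₁ − p₀)²
  = [2.326·√(0.51·0.49) + 0.842·√(0.62·0.38)]² / (0.11)²
  = [2.326·0.4999 + 0.842·0.4854]² / 0.0121
  = [1.5715]² / 0.0121
  = 204.09
Design effect: 1.24 × 204.09 = 253.07.
Adjust for 63% response: 253.07 / 0.63 = 401.70.
Round up → n = 402.

n = 402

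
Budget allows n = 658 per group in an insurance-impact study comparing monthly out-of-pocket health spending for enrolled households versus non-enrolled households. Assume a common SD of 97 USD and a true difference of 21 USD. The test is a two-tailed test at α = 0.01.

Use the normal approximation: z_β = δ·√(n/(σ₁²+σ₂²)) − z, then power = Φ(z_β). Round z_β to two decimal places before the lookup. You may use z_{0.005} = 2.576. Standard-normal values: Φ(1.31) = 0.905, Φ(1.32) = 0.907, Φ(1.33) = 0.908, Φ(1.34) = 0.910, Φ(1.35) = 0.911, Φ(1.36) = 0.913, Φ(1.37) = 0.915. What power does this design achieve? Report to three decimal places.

z_β = δ·√(n/(σ₁²+σ₂²)) − z_{α/2}
    = 21 · √(658/18818) − 2.576
    = 21 · 0.18699 − 2.576
    = 3.9269 − 2.576 = 1.3509 → 1.35
Power = Φ(1.35) = 0.911.

Power ≈ 0.911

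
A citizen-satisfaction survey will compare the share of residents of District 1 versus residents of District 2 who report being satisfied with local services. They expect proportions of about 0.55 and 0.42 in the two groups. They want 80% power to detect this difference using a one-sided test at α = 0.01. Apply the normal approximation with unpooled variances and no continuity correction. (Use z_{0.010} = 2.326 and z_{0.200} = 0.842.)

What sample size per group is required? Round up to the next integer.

n = (z_α + z_β)² · [p₁(1−p₁) + p₂(1−p₂)] / (p₁ − p₂)²
  = (2.326 + 0.842)² · (0.55·0.45 + 0.42·0.58) / (0.13)²
  = (3.168)² · (0.2475 + 0.2436) / 0.0169
  = 10.0362 · 0.4911 / 0.0169
  = 291.64
Round up → n = 292 per group.

n = 292 per group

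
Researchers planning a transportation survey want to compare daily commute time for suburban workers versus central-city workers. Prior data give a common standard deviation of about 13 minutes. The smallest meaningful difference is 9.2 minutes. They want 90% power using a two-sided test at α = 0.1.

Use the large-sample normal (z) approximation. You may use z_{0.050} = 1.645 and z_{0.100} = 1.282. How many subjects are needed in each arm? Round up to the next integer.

n = 35 per group

n = (z_{α/2} + z_β)² · (σ₁² + σ₂²) / δ²
  = (1.645 + 1.282)² · (2·13² = 338) / 9.2²
  = 8.5673 · 338 / 84.64
  = 34.21
Round up → n = 35 per group.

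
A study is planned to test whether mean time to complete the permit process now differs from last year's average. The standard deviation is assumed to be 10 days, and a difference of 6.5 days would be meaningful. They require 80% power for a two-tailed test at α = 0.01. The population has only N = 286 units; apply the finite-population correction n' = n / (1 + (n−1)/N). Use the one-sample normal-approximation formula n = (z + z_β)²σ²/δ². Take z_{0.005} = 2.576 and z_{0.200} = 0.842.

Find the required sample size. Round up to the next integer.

n = (z_{α/2} + z_β)² · σ² / δ²
  = (2.576 + 0.842)² · 10² / 6.5²
  = 11.6827 · 100 / 42.25
  = 27.65
Finite-population correction (N = 286): 27.65 / (1 + (27.65 − 1)/286) = 25.29.
Round up → n = 26.

n = 26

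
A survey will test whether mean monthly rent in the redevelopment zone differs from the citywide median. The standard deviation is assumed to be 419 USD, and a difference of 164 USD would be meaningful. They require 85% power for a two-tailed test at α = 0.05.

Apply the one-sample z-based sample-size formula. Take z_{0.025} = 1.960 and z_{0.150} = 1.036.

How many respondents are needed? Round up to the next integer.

n = (z_{α/2} + z_β)² · σ² / δ²
  = (1.960 + 1.036)² · 419² / 164²
  = 8.9760 · 175561 / 26896
  = 58.59
Round up → n = 59.

n = 59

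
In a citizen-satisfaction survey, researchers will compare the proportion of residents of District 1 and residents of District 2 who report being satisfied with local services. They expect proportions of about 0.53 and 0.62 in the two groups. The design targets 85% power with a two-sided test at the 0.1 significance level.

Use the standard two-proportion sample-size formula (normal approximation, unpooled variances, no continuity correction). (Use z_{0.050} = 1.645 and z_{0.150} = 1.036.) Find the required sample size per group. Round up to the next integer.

n = (z_{α/2} + z_β)² · [p₁(1−p₁) + p₂(1−p₂)] / (p₁ − p₂)²
  = (1.645 + 1.036)² · (0.53·0.47 + 0.62·0.38) / (-0.09)²
  = (2.681)² · (0.2491 + 0.2356) / 0.0081
  = 7.1878 · 0.4847 / 0.0081
  = 430.11
Round up → n = 431 per group.

n = 431 per group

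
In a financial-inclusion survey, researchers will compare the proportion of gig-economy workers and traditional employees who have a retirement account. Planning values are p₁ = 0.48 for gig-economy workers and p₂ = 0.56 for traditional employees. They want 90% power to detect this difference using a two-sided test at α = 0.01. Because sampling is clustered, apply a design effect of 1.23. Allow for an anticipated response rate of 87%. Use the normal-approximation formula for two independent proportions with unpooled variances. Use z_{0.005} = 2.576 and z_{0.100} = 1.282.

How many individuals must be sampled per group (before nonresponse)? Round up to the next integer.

n = 1631 per group

n = (z_{α/2} + z_β)² · [p₁(1−p₁) + p₂(1−p₂)] / (p₁ − p₂)²
  = (2.576 + 1.282)² · (0.48·0.52 + 0.56·0.44) / (-0.08)²
  = (3.858)² · (0.2496 + 0.2464) / 0.0064
  = 14.8842 · 0.4960 / 0.0064
  = 1153.52
Design effect: 1.23 × 1153.52 = 1418.83.
Adjust for 87% response: 1418.83 / 0.87 = 1630.84.
Round up → n = 1631 per group.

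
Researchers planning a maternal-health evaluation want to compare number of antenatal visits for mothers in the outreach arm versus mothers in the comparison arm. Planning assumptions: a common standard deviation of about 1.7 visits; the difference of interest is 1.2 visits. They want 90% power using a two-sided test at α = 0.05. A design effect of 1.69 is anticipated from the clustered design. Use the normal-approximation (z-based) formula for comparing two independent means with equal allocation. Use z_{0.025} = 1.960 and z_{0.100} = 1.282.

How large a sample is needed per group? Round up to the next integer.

n = (z_{α/2} + z_β)² · (σ₁² + σ₂²) / δ²
  = (1.960 + 1.282)² · (2·1.7² = 5.78) / 1.2²
  = 10.5106 · 5.78 / 1.44
  = 42.19
Design effect: 1.69 × 42.19 = 71.30.
Round up → n = 72 per group.

n = 72 per group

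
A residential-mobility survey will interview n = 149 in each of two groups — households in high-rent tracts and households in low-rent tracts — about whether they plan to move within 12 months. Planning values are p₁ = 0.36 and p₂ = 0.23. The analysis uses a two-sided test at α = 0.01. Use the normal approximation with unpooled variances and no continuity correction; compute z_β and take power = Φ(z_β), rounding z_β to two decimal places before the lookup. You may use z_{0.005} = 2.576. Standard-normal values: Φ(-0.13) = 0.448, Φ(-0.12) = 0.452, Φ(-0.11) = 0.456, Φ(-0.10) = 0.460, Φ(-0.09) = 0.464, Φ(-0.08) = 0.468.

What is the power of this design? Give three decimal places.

z_β = |p₁−p₂|·√(n/[p₁q₁+p₂q₂]) − z_{α/2}
    = 0.13 · √(149/0.4075) − 2.576
    = 0.13 · 19.1218 − 2.576
    = 2.4858 − 2.576 = -0.0902 → -0.09
Power = Φ(-0.09) = 0.464.

Power ≈ 0.464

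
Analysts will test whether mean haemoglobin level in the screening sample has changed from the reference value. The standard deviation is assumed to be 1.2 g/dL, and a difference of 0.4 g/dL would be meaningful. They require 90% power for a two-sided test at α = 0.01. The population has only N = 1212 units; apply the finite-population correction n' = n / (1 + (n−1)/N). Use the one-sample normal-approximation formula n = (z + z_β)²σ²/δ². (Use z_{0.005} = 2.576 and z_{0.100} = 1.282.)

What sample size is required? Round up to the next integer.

n = (z_{α/2} + z_β)² · σ² / δ²
  = (2.576 + 1.282)² · 1.2² / 0.4²
  = 14.8842 · 1.44 / 0.16
  = 133.96
Finite-population correction (N = 1212): 133.96 / (1 + (133.96 − 1)/1212) = 120.71.
Round up → n = 121.

n = 121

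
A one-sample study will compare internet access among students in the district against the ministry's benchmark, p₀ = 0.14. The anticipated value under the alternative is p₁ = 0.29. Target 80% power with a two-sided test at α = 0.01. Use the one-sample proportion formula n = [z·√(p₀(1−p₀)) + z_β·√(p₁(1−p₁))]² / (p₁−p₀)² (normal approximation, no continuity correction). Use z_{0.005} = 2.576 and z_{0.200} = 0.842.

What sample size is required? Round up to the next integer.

n = 73

n = [z_{α/2}·√(p₀q₀) + z_β·√(p₁q₁)]² / (p₁ − p₀)²
  = [2.576·√(0.14·0.86) + 0.842·√(0.29·0.71)]² / (0.15)²
  = [2.576·0.3470 + 0.842·0.4538]² / 0.0225
  = [1.2759]² / 0.0225
  = 72.35
Round up → n = 73.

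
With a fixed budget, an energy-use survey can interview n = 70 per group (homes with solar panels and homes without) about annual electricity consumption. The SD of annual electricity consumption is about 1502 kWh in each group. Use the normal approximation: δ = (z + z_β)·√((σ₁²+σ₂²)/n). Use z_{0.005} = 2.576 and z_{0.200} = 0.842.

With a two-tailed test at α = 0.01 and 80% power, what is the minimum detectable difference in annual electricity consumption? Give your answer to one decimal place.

Minimum detectable difference ≈ 867.8 kWh

δ = (z_{α/2} + z_β) · √((σ₁²+σ₂²)/n)
  = (2.576 + 0.842) · √(4512008/70)
  = 3.418 · √64457.3
  = 3.418 · 253.8843
  = 867.7767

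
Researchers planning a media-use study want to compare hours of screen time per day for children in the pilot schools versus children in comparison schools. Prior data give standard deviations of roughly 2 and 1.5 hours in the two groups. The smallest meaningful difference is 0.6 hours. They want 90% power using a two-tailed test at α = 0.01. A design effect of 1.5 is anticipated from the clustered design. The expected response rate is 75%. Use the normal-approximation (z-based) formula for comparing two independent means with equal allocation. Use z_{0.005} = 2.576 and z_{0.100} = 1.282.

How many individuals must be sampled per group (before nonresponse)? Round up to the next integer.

n = (z_{α/2} + z_β)² · (σ₁² + σ₂²) / δ²
  = (2.576 + 1.282)² · (2² + 1.5² = 6.25) / 0.6²
  = 14.8842 · 6.25 / 0.36
  = 258.41
Design effect: 1.5 × 258.41 = 387.61.
Adjust for 75% response: 387.61 / 0.75 = 516.81.
Round up → n = 517 per group.

n = 517 per group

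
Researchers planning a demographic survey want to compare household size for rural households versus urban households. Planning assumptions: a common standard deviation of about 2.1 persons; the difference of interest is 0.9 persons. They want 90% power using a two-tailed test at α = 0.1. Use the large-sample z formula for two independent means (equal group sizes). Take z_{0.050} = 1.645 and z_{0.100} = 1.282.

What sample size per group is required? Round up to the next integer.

n = 94 per group

n = (z_{α/2} + z_β)² · (σ₁² + σ₂²) / δ²
  = (1.645 + 1.282)² · (2·2.1² = 8.82) / 0.9²
  = 8.5673 · 8.82 / 0.81
  = 93.29
Round up → n = 94 per group.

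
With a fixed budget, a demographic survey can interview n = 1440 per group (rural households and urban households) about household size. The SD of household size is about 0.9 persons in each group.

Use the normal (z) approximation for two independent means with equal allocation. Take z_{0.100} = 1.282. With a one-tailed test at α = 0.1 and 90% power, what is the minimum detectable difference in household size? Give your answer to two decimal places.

δ = (z_α + z_β) · √((σ₁²+σ₂²)/n)
  = (1.282 + 1.282) · √(1.62/1440)
  = 2.564 · √0.00113
  = 2.564 · 0.0335
  = 0.0860

Minimum detectable difference ≈ 0.09 persons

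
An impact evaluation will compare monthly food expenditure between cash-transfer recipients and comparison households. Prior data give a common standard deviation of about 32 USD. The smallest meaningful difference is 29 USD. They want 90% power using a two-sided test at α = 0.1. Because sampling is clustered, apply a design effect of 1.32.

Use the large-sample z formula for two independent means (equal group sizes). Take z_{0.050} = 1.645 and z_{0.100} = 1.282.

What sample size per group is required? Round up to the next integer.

n = 28 per group

n = (z_{α/2} + z_β)² · (σ₁² + σ₂²) / δ²
  = (1.645 + 1.282)² · (2·32² = 2048) / 29²
  = 8.5673 · 2048 / 841
  = 20.86
Design effect: 1.32 × 20.86 = 27.54.
Round up → n = 28 per group.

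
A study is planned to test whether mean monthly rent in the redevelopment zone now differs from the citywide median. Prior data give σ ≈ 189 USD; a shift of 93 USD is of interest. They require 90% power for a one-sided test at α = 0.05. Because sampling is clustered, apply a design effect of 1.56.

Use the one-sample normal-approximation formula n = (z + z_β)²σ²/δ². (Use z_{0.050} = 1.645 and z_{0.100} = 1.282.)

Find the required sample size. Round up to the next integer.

n = (z_α + z_β)² · σ² / δ²
  = (1.645 + 1.282)² · 189² / 93²
  = 8.5673 · 35721 / 8649
  = 35.38
Design effect: 1.56 × 35.38 = 55.20.
Round up → n = 56.

n = 56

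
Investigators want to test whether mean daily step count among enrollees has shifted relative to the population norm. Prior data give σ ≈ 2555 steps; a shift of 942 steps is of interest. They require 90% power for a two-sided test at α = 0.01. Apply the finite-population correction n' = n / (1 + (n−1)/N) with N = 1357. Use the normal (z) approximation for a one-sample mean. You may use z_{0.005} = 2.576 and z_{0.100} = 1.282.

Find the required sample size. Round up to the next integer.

n = (z_{α/2} + z_β)² · σ² / δ²
  = (2.576 + 1.282)² · 2555² / 942²
  = 14.8842 · 6528025 / 887364
  = 109.50
Finite-population correction (N = 1357): 109.50 / (1 + (109.50 − 1)/1357) = 101.39.
Round up → n = 102.

n = 102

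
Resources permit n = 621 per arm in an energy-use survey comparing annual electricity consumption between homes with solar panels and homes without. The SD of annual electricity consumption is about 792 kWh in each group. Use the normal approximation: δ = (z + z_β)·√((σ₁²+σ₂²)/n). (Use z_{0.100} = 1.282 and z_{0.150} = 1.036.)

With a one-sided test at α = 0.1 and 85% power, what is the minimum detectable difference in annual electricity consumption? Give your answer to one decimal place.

δ = (z_α + z_β) · √((σ₁²+σ₂²)/n)
  = (1.282 + 1.036) · √(1254528/621)
  = 2.318 · √2020.2
  = 2.318 · 44.9463
  = 104.1856

Minimum detectable difference ≈ 104.2 kWh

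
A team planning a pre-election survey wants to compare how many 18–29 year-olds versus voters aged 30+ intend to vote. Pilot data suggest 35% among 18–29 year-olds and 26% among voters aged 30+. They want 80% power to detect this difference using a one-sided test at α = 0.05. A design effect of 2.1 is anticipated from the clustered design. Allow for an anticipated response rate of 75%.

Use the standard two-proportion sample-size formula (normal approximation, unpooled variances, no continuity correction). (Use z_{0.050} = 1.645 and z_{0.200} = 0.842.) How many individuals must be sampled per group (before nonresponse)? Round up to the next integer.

n = (z_α + z_β)² · [p₁(1−p₁) + p₂(1−p₂)] / (p₁ − p₂)²
  = (1.645 + 0.842)² · (0.35·0.65 + 0.26·0.74) / (0.09)²
  = (2.487)² · (0.2275 + 0.1924) / 0.0081
  = 6.1852 · 0.4199 / 0.0081
  = 320.64
Design effect: 2.1 × 320.64 = 673.34.
Adjust for 75% response: 673.34 / 0.75 = 897.78.
Round up → n = 898 per group.

n = 898 per group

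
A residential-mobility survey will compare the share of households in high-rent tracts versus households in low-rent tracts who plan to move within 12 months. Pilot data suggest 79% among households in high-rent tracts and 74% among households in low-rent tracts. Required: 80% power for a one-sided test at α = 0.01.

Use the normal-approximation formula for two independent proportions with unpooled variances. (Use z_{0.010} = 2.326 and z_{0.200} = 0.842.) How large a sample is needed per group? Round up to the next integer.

n = 1439 per group

n = (z_α + z_β)² · [p₁(1−p₁) + p₂(1−p₂)] / (p₁ − p₂)²
  = (2.326 + 0.842)² · (0.79·0.21 + 0.74·0.26) / (0.05)²
  = (3.168)² · (0.1659 + 0.1924) / 0.0025
  = 10.0362 · 0.3583 / 0.0025
  = 1438.39
Round up → n = 1439 per group.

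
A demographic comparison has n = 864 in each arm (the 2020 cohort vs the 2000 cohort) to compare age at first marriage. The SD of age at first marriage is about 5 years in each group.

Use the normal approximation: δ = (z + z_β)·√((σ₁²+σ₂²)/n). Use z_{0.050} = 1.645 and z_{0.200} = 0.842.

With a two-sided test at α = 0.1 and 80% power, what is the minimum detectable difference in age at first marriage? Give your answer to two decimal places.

Minimum detectable difference ≈ 0.60 years

δ = (z_{α/2} + z_β) · √((σ₁²+σ₂²)/n)
  = (1.645 + 0.842) · √(50/864)
  = 2.487 · √0.05787
  = 2.487 · 0.2406
  = 0.5983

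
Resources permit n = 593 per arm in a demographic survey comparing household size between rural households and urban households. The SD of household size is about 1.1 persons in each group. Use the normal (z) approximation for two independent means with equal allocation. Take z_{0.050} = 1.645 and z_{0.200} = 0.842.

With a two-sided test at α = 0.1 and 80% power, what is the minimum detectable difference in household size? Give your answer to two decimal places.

Minimum detectable difference ≈ 0.16 persons

δ = (z_{α/2} + z_β) · √((σ₁²+σ₂²)/n)
  = (1.645 + 0.842) · √(2.42/593)
  = 2.487 · √0.00408
  = 2.487 · 0.0639
  = 0.1589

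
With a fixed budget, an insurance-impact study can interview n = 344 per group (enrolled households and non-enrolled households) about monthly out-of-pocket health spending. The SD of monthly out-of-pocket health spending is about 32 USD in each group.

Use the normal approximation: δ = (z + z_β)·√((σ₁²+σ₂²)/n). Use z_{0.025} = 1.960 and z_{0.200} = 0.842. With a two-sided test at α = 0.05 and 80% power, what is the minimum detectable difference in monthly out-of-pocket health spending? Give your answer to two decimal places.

δ = (z_{α/2} + z_β) · √((σ₁²+σ₂²)/n)
  = (1.960 + 0.842) · √(2048/344)
  = 2.802 · √5.9535
  = 2.802 · 2.4400
  = 6.8368

Minimum detectable difference ≈ 6.84 USD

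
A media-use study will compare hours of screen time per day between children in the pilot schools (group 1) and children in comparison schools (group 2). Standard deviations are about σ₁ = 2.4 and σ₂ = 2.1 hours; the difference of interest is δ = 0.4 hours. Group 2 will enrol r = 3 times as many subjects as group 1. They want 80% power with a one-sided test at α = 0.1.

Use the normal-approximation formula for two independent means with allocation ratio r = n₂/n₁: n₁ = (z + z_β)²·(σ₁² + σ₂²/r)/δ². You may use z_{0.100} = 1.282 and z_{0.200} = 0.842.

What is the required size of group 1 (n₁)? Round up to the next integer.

n₁ = 204

n₁ = (z_α + z_β)² · (σ₁² + σ₂²/r) / δ²
   = (1.282 + 0.842)² · (2.4² + 2.1²/3) / 0.4²
   = 4.5114 · (5.76 + 1.47) / 0.16
   = 4.5114 · 7.23 / 0.16
   = 203.86
Round up → n₁ = 204; n₂ = r·n₁ = 3 × 204 = 612.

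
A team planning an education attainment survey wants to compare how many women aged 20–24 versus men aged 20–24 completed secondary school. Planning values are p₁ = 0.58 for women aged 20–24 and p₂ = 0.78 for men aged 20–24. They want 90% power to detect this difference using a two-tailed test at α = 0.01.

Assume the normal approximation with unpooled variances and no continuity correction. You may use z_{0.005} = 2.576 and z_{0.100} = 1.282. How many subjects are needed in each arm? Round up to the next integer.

n = (z_{α/2} + z_β)² · [p₁(1−p₁) + p₂(1−p₂)] / (p₁ − p₂)²
  = (2.576 + 1.282)² · (0.58·0.42 + 0.78·0.22) / (-0.20)²
  = (3.858)² · (0.2436 + 0.1716) / 0.0400
  = 14.8842 · 0.4152 / 0.0400
  = 154.50
Round up → n = 155 per group.

n = 155 per group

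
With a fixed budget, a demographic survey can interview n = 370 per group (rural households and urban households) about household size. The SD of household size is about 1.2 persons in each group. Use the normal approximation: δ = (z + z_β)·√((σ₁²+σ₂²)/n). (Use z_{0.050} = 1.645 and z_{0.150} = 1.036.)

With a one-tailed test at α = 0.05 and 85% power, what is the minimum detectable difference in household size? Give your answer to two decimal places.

δ = (z_α + z_β) · √((σ₁²+σ₂²)/n)
  = (1.645 + 1.036) · √(2.88/370)
  = 2.681 · √0.00778
  = 2.681 · 0.0882
  = 0.2365

Minimum detectable difference ≈ 0.24 persons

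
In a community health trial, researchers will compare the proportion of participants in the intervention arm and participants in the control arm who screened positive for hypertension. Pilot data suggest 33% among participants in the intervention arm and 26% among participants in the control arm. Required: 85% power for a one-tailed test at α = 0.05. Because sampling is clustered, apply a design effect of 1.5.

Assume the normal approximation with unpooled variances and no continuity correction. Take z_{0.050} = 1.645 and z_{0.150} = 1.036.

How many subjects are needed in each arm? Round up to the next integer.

n = (z_α + z_β)² · [p₁(1−p₁) + p₂(1−p₂)] / (p₁ − p₂)²
  = (1.645 + 1.036)² · (0.33·0.67 + 0.26·0.74) / (0.07)²
  = (2.681)² · (0.2211 + 0.1924) / 0.0049
  = 7.1878 · 0.4135 / 0.0049
  = 606.56
Design effect: 1.5 × 606.56 = 909.84.
Round up → n = 910 per group.

n = 910 per group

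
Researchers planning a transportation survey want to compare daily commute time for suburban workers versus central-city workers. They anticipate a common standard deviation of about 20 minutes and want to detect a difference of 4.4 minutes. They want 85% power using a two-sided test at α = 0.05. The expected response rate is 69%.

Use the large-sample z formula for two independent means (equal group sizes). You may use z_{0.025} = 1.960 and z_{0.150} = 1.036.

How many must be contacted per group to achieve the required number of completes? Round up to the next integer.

n = (z_{α/2} + z_β)² · (σ₁² + σ₂²) / δ²
  = (1.960 + 1.036)² · (2·20² = 800) / 4.4²
  = 8.9760 · 800 / 19.36
  = 370.91
Adjust for 69% response: 370.91 / 0.69 = 537.55.
Round up → n = 538 per group.

n = 538 per group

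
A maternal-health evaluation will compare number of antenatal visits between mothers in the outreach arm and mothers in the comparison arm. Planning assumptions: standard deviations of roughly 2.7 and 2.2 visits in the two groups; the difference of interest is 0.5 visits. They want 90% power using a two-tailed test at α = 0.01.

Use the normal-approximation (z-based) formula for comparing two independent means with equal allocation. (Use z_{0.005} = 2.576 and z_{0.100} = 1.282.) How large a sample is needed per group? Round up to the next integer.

n = 723 per group

n = (z_{α/2} + z_β)² · (σ₁² + σ₂²) / δ²
  = (2.576 + 1.282)² · (2.7² + 2.2² = 12.13) / 0.5²
  = 14.8842 · 12.13 / 0.25
  = 722.18
Round up → n = 723 per group.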